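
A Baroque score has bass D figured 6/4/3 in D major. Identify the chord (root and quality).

The figures 6/4/3 indicate a seventh chord in second inversion.
In second inversion the root lies a fourth above the bass: a fourth above D in D major is G.
The chord tones are D, F#, G, B, giving G major seventh.

G major seventh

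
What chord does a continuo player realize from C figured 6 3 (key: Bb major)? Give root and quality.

A diminished

The figures 6 3 indicate a triad in first inversion.
In first inversion the root lies a sixth above the bass: a sixth above C in Bb major is A.
The chord tones are C, Eb, A, giving A diminished.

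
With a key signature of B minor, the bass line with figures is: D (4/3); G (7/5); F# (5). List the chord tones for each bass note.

D (6/4/3): D, F#, G, B.
G (7/5/3): G, B, D, F#.
F# (5/3): F#, A, C#.

D, F#, G, B | G, B, D, F# | F#, A, C#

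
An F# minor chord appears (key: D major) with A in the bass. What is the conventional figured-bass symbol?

A is the third of F# minor, so the chord is in first inversion.
A triad in first inversion is figured 6/3, conventionally abbreviated 6.

6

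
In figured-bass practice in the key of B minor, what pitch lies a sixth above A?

F#

Counting 5 letter steps above A lands on F; in B minor, that letter is F#.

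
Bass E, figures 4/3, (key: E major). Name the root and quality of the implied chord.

A major seventh

The figures 4/3 indicate a seventh chord in second inversion.
In second inversion the root lies a fourth above the bass: a fourth above E in E major is A.
The chord tones are E, G#, A, C#, giving A major seventh.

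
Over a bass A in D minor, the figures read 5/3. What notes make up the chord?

A third above A in this key is C.
A fifth above A in this key is E.
Together with the bass A, this spells A minor in root position.

A, C, E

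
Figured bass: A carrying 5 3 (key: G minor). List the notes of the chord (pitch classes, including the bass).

A, C, Eb

A third above A in this key is C.
A fifth above A in this key is Eb.
Together with the bass A, this spells A diminished in root position.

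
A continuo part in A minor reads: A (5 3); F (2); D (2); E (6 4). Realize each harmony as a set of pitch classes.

A (5/3): A, C, E.
F (6/4/2): F, G, B, D.
D (6/4/2): D, E, G, B.
E (6/4): E, A, C.

A, C, E | F, G, B, D | D, E, G, B | E, A, C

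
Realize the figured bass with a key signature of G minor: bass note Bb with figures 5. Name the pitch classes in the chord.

The written figures 5 are shorthand for 5/3: the 3 is implied.
A third above Bb in this key is D.
A fifth above Bb in this key is F.
Together with the bass Bb, this spells Bb major in root position.

Bb, D, F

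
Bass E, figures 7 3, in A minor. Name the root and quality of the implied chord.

E minor seventh

The figures 7 3 indicate a seventh chord in root position.
In root position the bass is the root, so the root is E.
The chord tones are E, G, B, D, giving E minor seventh.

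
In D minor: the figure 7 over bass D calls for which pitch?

Counting 6 letter steps above D lands on C; in D minor, that letter is C.

C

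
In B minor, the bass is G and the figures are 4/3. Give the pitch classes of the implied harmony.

The written figures 4/3 are shorthand for 6/4/3: the 6 is implied.
A third above G in this key is B.
A fourth above G in this key is C#.
A sixth above G in this key is E.
Together with the bass G, this spells C# half-diminished seventh in second inversion.

G, B, C#, E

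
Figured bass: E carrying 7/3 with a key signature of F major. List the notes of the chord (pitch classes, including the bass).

The written figures 7/3 are shorthand for 7/5/3: the 5 is implied.
A third above E in this key is G.
A fifth above E in this key is Bb.
A seventh above E in this key is D.
Together with the bass E, this spells E half-diminished seventh in root position.

E, G, Bb, D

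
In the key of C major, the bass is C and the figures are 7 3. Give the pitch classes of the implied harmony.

C, E, G, B

The written figures 7 3 are shorthand for 7/5/3: the 5 is implied.
A third above C in this key is E.
A fifth above C in this key is G.
A seventh above C in this key is B.
Together with the bass C, this spells C major seventh in root position.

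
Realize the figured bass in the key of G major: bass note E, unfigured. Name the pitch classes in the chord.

E, G, B

An unfigured bass implies 5/3.
A third above E in this key is G.
A fifth above E in this key is B.
Together with the bass E, this spells E minor in root position.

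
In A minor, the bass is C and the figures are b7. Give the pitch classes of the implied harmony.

The written figures b7 are shorthand for 7/5/3: the 5/3 are implied.
A third above C in this key is E.
A fifth above C in this key is G.
A seventh above C in this key is B, lowered to Bb by the flat.
Together with the bass C, this spells C dominant seventh in root position.

C, E, G, Bb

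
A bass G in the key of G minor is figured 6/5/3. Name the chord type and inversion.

Intervals of 6/5/3 above the bass form a seventh chord; the bass is the third, so this is first inversion.

seventh chord, first inversion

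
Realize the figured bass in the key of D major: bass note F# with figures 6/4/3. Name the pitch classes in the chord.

F#, A, B, D

A third above F# in this key is A.
A fourth above F# in this key is B.
A sixth above F# in this key is D.
Together with the bass F#, this spells B minor seventh in second inversion.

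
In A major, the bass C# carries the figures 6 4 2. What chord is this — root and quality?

D major seventh

The figures 6 4 2 indicate a seventh chord in third inversion.
In third inversion the root lies a second above the bass: a second above C# in A major is D.
The chord tones are C#, D, F#, A, giving D major seventh.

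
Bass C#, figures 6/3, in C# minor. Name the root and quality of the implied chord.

The figures 6/3 indicate a triad in first inversion.
In first inversion the root lies a sixth above the bass: a sixth above C# in C# minor is A.
The chord tones are C#, E, A, giving A major.

A major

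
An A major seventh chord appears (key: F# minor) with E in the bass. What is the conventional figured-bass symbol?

4/3

E is the fifth of A major seventh, so the chord is in second inversion.
A seventh chord in second inversion is figured 6/4/3, conventionally abbreviated 4/3.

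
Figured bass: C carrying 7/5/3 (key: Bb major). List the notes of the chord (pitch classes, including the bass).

C, Eb, G, Bb

A third above C in this key is Eb.
A fifth above C in this key is G.
A seventh above C in this key is Bb.
Together with the bass C, this spells C minor seventh in root position.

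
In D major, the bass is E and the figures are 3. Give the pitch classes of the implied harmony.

The written figures 3 are shorthand for 5/3: the 5 is implied.
A third above E in this key is G.
A fifth above E in this key is B.
Together with the bass E, this spells E minor in root position.

E, G, B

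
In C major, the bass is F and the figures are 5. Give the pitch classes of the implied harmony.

F, A, C

The written figures 5 are shorthand for 5/3: the 3 is implied.
A third above F in this key is A.
A fifth above F in this key is C.
Together with the bass F, this spells F major in root position.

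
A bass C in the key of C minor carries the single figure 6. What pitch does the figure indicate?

Ab

Counting 5 letter steps above C lands on A; in C minor, that letter is Ab.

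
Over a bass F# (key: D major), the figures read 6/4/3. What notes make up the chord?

F#, A, B, D

A third above F# in this key is A.
A fourth above F# in this key is B.
A sixth above F# in this key is D.
Together with the bass F#, this spells B minor seventh in second inversion.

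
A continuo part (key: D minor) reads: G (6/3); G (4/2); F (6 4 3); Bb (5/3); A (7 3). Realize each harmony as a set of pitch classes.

G, Bb, E | G, A, C, E | F, A, Bb, D | Bb, D, F | A, C, E, G

G (6/3): G, Bb, E.
G (6/4/2): G, A, C, E.
F (6/4/3): F, A, Bb, D.
Bb (5/3): Bb, D, F.
A (7/5/3): A, C, E, G.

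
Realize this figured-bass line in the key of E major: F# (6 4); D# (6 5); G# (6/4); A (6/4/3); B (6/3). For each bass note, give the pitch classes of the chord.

F# (6/4): F#, B, D#.
D# (6/5/3): D#, F#, A, B.
G# (6/4): G#, C#, E.
A (6/4/3): A, C#, D#, F#.
B (6/3): B, D#, G#.

F#, B, D# | D#, F#, A, B | G#, C#, E | A, C#, D#, F# | B, D#, G#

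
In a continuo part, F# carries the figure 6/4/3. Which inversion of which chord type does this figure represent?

seventh chord, second inversion

Intervals of 6/4/3 above the bass form a seventh chord; the bass is the fifth, so this is second inversion.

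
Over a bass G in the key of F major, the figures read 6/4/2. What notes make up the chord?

A second above G in this key is A.
A fourth above G in this key is C.
A sixth above G in this key is E.
Together with the bass G, this spells A minor seventh in third inversion.

G, A, C, E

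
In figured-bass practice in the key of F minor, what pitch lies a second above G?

Counting 1 letter step above G lands on A; in F minor, that letter is Ab.

Ab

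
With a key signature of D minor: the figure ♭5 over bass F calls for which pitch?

Cb

Counting 4 letter steps above F lands on C; in D minor, that letter is C.
The b5 figure lowers it a semitone, giving Cb.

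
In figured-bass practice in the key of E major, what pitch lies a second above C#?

D#

Counting 1 letter step above C# lands on D; in E major, that letter is D#.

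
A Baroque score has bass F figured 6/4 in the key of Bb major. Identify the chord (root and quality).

Bb major

The figures 6/4 indicate a triad in second inversion.
In second inversion the root lies a fourth above the bass: a fourth above F in Bb major is Bb.
The chord tones are F, Bb, D, giving Bb major.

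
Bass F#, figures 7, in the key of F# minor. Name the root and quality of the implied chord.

The figures 7 indicate a seventh chord in root position.
In root position the bass is the root, so the root is F#.
The chord tones are F#, A, C#, E, giving F# minor seventh.

F# minor seventh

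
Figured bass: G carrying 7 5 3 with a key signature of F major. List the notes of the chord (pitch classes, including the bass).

G, Bb, D, F

A third above G in this key is Bb.
A fifth above G in this key is D.
A seventh above G in this key is F.
Together with the bass G, this spells G minor seventh in root position.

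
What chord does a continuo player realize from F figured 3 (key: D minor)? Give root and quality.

F major

The figures 3 indicate a triad in root position.
In root position the bass is the root, so the root is F.
The chord tones are F, A, C, giving F major.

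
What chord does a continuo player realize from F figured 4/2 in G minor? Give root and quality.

The figures 4/2 indicate a seventh chord in third inversion.
In third inversion the root lies a second above the bass: a second above F in G minor is G.
The chord tones are F, G, Bb, D, giving G minor seventh.

G minor seventh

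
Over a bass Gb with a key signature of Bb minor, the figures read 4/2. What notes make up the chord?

Gb, Ab, C, Eb

The written figures 4/2 are shorthand for 6/4/2: the 6 is implied.
A second above Gb in this key is Ab.
A fourth above Gb in this key is C.
A sixth above Gb in this key is Eb.
Together with the bass Gb, this spells Ab dominant seventh in third inversion.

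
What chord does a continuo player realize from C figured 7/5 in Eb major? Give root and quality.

The figures 7/5 indicate a seventh chord in root position.
In root position the bass is the root, so the root is C.
The chord tones are C, Eb, G, Bb, giving C minor seventh.

C minor seventh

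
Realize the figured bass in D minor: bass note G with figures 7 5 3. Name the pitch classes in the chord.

A third above G in this key is Bb.
A fifth above G in this key is D.
A seventh above G in this key is F.
Together with the bass G, this spells G minor seventh in root position.

G, Bb, D, F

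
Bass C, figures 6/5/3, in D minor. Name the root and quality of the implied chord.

The figures 6/5/3 indicate a seventh chord in first inversion.
In first inversion the root lies a sixth above the bass: a sixth above C in D minor is A.
The chord tones are C, E, G, A, giving A minor seventh.

A minor seventh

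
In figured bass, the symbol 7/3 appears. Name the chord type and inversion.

seventh chord, root position

7/3 is shorthand for 7/5/3.
Intervals of 7/5/3 above the bass form a seventh chord; the bass is the root, so this is root position.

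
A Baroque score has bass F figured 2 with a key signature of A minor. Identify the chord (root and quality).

G dominant seventh

The figures 2 indicate a seventh chord in third inversion.
In third inversion the root lies a second above the bass: a second above F in A minor is G.
The chord tones are F, G, B, D, giving G dominant seventh.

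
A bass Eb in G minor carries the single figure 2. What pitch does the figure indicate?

Counting 1 letter step above Eb lands on F; in G minor, that letter is F.

F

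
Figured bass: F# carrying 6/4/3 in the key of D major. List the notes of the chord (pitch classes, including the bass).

A third above F# in this key is A.
A fourth above F# in this key is B.
A sixth above F# in this key is D.
Together with the bass F#, this spells B minor seventh in second inversion.

F#, A, B, D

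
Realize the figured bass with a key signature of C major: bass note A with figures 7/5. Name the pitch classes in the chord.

The written figures 7/5 are shorthand for 7/5/3: the 3 is implied.
A third above A in this key is C.
A fifth above A in this key is E.
A seventh above A in this key is G.
Together with the bass A, this spells A minor seventh in root position.

A, C, E, G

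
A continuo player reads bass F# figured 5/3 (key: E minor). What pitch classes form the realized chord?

A third above F# in this key is A.
A fifth above F# in this key is C.
Together with the bass F#, this spells F# diminished in root position.

F#, A, C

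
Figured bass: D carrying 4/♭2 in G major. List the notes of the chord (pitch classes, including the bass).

The written figures 4/♭2 are shorthand for 6/4/2: the 6 is implied.
A second above D in this key is E, lowered to Eb by the flat.
A fourth above D in this key is G.
A sixth above D in this key is B.
Together with the bass D, this spells Eb augmented major seventh in third inversion.

D, Eb, G, B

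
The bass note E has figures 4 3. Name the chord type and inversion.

4 3 is shorthand for 6/4/3.
Intervals of 6/4/3 above the bass form a seventh chord; the bass is the fifth, so this is second inversion.

seventh chord, second inversion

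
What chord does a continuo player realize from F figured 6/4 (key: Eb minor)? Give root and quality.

The figures 6/4 indicate a triad in second inversion.
In second inversion the root lies a fourth above the bass: a fourth above F in Eb minor is Bb.
The chord tones are F, Bb, Db, giving Bb minor.

Bb minor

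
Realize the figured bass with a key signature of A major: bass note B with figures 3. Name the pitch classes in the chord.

The written figures 3 are shorthand for 5/3: the 5 is implied.
A third above B in this key is D.
A fifth above B in this key is F#.
Together with the bass B, this spells B minor in root position.

B, D, F#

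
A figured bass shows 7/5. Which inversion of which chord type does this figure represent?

seventh chord, root position

7/5 is shorthand for 7/5/3.
Intervals of 7/5/3 above the bass form a seventh chord; the bass is the root, so this is root position.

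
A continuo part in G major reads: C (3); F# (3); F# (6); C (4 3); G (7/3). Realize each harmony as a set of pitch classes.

C, E, G | F#, A, C | F#, A, D | C, E, F#, A | G, B, D, F#

C (5/3): C, E, G.
F# (5/3): F#, A, C.
F# (6/3): F#, A, D.
C (6/4/3): C, E, F#, A.
G (7/5/3): G, B, D, F#.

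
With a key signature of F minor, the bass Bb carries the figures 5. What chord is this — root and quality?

The figures 5 indicate a triad in root position.
In root position the bass is the root, so the root is Bb.
The chord tones are Bb, Db, F, giving Bb minor.

Bb minor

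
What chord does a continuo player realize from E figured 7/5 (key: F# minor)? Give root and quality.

E dominant seventh

The figures 7/5 indicate a seventh chord in root position.
In root position the bass is the root, so the root is E.
The chord tones are E, G#, B, D, giving E dominant seventh.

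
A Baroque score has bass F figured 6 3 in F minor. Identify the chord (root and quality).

The figures 6 3 indicate a triad in first inversion.
In first inversion the root lies a sixth above the bass: a sixth above F in F minor is Db.
The chord tones are F, Ab, Db, giving Db major.

Db major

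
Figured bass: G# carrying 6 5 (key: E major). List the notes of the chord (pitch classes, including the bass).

G#, B, D#, E

The written figures 6 5 are shorthand for 6/5/3: the 3 is implied.
A third above G# in this key is B.
A fifth above G# in this key is D#.
A sixth above G# in this key is E.
Together with the bass G#, this spells E major seventh in first inversion.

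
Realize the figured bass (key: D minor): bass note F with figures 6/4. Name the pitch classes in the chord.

A fourth above F in this key is Bb.
A sixth above F in this key is D.
Together with the bass F, this spells Bb major in second inversion.

F, Bb, D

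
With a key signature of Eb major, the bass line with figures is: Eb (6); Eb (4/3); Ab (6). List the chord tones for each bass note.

Eb, G, C | Eb, G, Ab, C | Ab, C, F

Eb (6/3): Eb, G, C.
Eb (6/4/3): Eb, G, Ab, C.
Ab (6/3): Ab, C, F.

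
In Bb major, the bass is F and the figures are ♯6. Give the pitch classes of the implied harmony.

The written figures ♯6 are shorthand for 6/3: the 3 is implied.
A third above F in this key is A.
A sixth above F in this key is D, raised to D# by the sharp.

F, A, D#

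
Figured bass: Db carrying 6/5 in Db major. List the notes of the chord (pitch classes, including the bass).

The written figures 6/5 are shorthand for 6/5/3: the 3 is implied.
A third above Db in this key is F.
A fifth above Db in this key is Ab.
A sixth above Db in this key is Bb.
Together with the bass Db, this spells Bb minor seventh in first inversion.

Db, F, Ab, Bb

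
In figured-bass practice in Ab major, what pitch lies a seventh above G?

F

Counting 6 letter steps above G lands on F; in Ab major, that letter is F.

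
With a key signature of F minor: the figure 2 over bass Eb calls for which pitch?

F

Counting 1 letter step above Eb lands on F; in F minor, that letter is F.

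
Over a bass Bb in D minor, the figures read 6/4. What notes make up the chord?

Bb, E, G

A fourth above Bb in this key is E.
A sixth above Bb in this key is G.
Together with the bass Bb, this spells E diminished in second inversion.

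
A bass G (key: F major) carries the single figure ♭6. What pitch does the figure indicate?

Counting 5 letter steps above G lands on E; in F major, that letter is E.
The b6 figure lowers it a semitone, giving Eb.

Eb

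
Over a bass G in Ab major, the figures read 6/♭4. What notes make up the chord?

G, Cb, Eb

A fourth above G in this key is C, lowered to Cb by the flat.
A sixth above G in this key is Eb.
Together with the bass G, this spells Cb augmented in second inversion.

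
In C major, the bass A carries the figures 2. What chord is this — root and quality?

B half-diminished seventh

The figures 2 indicate a seventh chord in third inversion.
In third inversion the root lies a second above the bass: a second above A in C major is B.
The chord tones are A, B, D, F, giving B half-diminished seventh.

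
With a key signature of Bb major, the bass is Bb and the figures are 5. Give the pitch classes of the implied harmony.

The written figures 5 are shorthand for 5/3: the 3 is implied.
A third above Bb in this key is D.
A fifth above Bb in this key is F.
Together with the bass Bb, this spells Bb major in root position.

Bb, D, F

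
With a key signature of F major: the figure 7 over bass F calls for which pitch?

E

Counting 6 letter steps above F lands on E; in F major, that letter is E.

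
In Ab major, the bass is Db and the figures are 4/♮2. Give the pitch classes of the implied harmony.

Db, E, G, Bb

The written figures 4/♮2 are shorthand for 6/4/2: the 6 is implied.
A second above Db in this key is Eb, made natural (E) by the ♮ figure.
A fourth above Db in this key is G.
A sixth above Db in this key is Bb.
Together with the bass Db, this spells E diminished seventh in third inversion.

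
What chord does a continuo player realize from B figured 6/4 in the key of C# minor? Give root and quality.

E major

The figures 6/4 indicate a triad in second inversion.
In second inversion the root lies a fourth above the bass: a fourth above B in C# minor is E.
The chord tones are B, E, G#, giving E major.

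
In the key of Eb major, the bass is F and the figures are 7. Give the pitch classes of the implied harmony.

The written figures 7 are shorthand for 7/5/3: the 5/3 are implied.
A third above F in this key is Ab.
A fifth above F in this key is C.
A seventh above F in this key is Eb.
Together with the bass F, this spells F minor seventh in root position.

F, Ab, C, Eb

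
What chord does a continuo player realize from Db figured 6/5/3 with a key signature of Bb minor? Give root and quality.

Bb minor seventh

The figures 6/5/3 indicate a seventh chord in first inversion.
In first inversion the root lies a sixth above the bass: a sixth above Db in Bb minor is Bb.
The chord tones are Db, F, Ab, Bb, giving Bb minor seventh.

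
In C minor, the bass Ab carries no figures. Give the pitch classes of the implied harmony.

Ab, C, Eb

An unfigured bass implies 5/3.
A third above Ab in this key is C.
A fifth above Ab in this key is Eb.
Together with the bass Ab, this spells Ab major in root position.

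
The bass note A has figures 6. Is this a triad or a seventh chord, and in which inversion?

triad, first inversion

6 is shorthand for 6/3.
Intervals of 6/3 above the bass form a triad; the bass is the third, so this is first inversion.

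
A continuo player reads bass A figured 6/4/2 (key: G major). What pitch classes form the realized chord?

A, B, D, F#

A second above A in this key is B.
A fourth above A in this key is D.
A sixth above A in this key is F#.
Together with the bass A, this spells B minor seventh in third inversion.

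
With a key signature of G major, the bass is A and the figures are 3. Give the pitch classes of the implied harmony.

A, C, E

The written figures 3 are shorthand for 5/3: the 5 is implied.
A third above A in this key is C.
A fifth above A in this key is E.
Together with the bass A, this spells A minor in root position.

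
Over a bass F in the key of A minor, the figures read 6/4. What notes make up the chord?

A fourth above F in this key is B.
A sixth above F in this key is D.
Together with the bass F, this spells B diminished in second inversion.

F, B, D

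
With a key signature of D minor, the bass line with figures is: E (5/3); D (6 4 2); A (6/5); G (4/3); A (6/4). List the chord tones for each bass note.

E (5/3): E, G, Bb.
D (6/4/2): D, E, G, Bb.
A (6/5/3): A, C, E, F.
G (6/4/3): G, Bb, C, E.
A (6/4): A, D, F.

E, G, Bb | D, E, G, Bb | A, C, E, F | G, Bb, C, E | A, D, F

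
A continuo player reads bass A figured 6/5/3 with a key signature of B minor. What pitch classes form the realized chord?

A, C#, E, F#

A third above A in this key is C#.
A fifth above A in this key is E.
A sixth above A in this key is F#.
Together with the bass A, this spells F# minor seventh in first inversion.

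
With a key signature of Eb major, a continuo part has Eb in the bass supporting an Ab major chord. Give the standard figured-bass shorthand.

Eb is the fifth of Ab major, so the chord is in second inversion.
A triad in second inversion is figured 6/4, conventionally abbreviated 6/4.

6/4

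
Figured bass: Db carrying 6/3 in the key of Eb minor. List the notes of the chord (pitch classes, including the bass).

A third above Db in this key is F.
A sixth above Db in this key is Bb.
Together with the bass Db, this spells Bb minor in first inversion.

Db, F, Bb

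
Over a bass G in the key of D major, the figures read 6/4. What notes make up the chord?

A fourth above G in this key is C#.
A sixth above G in this key is E.
Together with the bass G, this spells C# diminished in second inversion.

G, C#, E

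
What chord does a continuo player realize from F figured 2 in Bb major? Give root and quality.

The figures 2 indicate a seventh chord in third inversion.
In third inversion the root lies a second above the bass: a second above F in Bb major is G.
The chord tones are F, G, Bb, D, giving G minor seventh.

G minor seventh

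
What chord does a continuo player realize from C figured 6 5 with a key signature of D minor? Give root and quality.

The figures 6 5 indicate a seventh chord in first inversion.
In first inversion the root lies a sixth above the bass: a sixth above C in D minor is A.
The chord tones are C, E, G, A, giving A minor seventh.

A minor seventh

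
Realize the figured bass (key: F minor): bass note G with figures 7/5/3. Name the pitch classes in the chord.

A third above G in this key is Bb.
A fifth above G in this key is Db.
A seventh above G in this key is F.
Together with the bass G, this spells G half-diminished seventh in root position.

G, Bb, Db, F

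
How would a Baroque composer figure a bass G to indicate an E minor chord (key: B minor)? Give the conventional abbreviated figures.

6

G is the third of E minor, so the chord is in first inversion.
A triad in first inversion is figured 6/3, conventionally abbreviated 6.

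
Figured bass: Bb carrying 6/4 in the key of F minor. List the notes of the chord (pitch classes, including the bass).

Bb, Eb, G

A fourth above Bb in this key is Eb.
A sixth above Bb in this key is G.
Together with the bass Bb, this spells Eb major in second inversion.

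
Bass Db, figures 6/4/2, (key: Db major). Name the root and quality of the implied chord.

The figures 6/4/2 indicate a seventh chord in third inversion.
In third inversion the root lies a second above the bass: a second above Db in Db major is Eb.
The chord tones are Db, Eb, Gb, Bb, giving Eb minor seventh.

Eb minor seventh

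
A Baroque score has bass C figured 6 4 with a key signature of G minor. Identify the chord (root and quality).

The figures 6 4 indicate a triad in second inversion.
In second inversion the root lies a fourth above the bass: a fourth above C in G minor is F.
The chord tones are C, F, A, giving F major.

F major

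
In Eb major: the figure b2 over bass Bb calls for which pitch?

Cb

Counting 1 letter step above Bb lands on C; in Eb major, that letter is C.
The b2 figure lowers it a semitone, giving Cb.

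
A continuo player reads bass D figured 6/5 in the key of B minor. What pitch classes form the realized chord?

D, F#, A, B

The written figures 6/5 are shorthand for 6/5/3: the 3 is implied.
A third above D in this key is F#.
A fifth above D in this key is A.
A sixth above D in this key is B.
Together with the bass D, this spells B minor seventh in first inversion.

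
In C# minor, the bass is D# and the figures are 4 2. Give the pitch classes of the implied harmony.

The written figures 4 2 are shorthand for 6/4/2: the 6 is implied.
A second above D# in this key is E.
A fourth above D# in this key is G#.
A sixth above D# in this key is B.
Together with the bass D#, this spells E major seventh in third inversion.

D#, E, G#, B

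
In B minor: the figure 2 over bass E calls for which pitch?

F#

Counting 1 letter step above E lands on F; in B minor, that letter is F#.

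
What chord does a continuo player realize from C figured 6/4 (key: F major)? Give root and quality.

F major

The figures 6/4 indicate a triad in second inversion.
In second inversion the root lies a fourth above the bass: a fourth above C in F major is F.
The chord tones are C, F, A, giving F major.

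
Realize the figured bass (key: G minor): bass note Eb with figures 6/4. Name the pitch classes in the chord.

A fourth above Eb in this key is A.
A sixth above Eb in this key is C.
Together with the bass Eb, this spells A diminished in second inversion.

Eb, A, C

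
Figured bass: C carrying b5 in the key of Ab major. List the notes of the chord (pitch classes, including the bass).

The written figures b5 are shorthand for 5/3: the 3 is implied.
A third above C in this key is Eb.
A fifth above C in this key is G, lowered to Gb by the flat.
Together with the bass C, this spells C diminished in root position.

C, Eb, Gb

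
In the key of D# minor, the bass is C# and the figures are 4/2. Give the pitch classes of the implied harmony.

C#, D#, F#, A#

The written figures 4/2 are shorthand for 6/4/2: the 6 is implied.
A second above C# in this key is D#.
A fourth above C# in this key is F#.
A sixth above C# in this key is A#.
Together with the bass C#, this spells D# minor seventh in third inversion.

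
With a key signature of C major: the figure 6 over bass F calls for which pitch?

Counting 5 letter steps above F lands on D; in C major, that letter is D.

D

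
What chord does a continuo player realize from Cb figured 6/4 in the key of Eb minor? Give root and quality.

F diminished

The figures 6/4 indicate a triad in second inversion.
In second inversion the root lies a fourth above the bass: a fourth above Cb in Eb minor is F.
The chord tones are Cb, F, Ab, giving F diminished.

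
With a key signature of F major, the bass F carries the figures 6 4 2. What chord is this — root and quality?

The figures 6 4 2 indicate a seventh chord in third inversion.
In third inversion the root lies a second above the bass: a second above F in F major is G.
The chord tones are F, G, Bb, D, giving G minor seventh.

G minor seventh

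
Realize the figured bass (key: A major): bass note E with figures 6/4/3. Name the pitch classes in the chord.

E, G#, A, C#

A third above E in this key is G#.
A fourth above E in this key is A.
A sixth above E in this key is C#.
Together with the bass E, this spells A major seventh in second inversion.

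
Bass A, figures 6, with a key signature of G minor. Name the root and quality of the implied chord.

F major

The figures 6 indicate a triad in first inversion.
In first inversion the root lies a sixth above the bass: a sixth above A in G minor is F.
The chord tones are A, C, F, giving F major.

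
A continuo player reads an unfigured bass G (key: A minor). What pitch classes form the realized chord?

G, B, D

An unfigured bass implies 5/3.
A third above G in this key is B.
A fifth above G in this key is D.
Together with the bass G, this spells G major in root position.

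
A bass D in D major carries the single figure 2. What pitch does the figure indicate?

Counting 1 letter step above D lands on E; in D major, that letter is E.

E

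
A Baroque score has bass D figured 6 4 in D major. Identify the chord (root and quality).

G major

The figures 6 4 indicate a triad in second inversion.
In second inversion the root lies a fourth above the bass: a fourth above D in D major is G.
The chord tones are D, G, B, giving G major.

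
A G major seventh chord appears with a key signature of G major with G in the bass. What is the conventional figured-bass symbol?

7

G is the root of G major seventh, so the chord is in root position.
A seventh chord in root position is figured 7/5/3, conventionally abbreviated 7.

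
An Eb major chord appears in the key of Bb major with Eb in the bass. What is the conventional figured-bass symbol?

no figures

Eb is the root of Eb major, so the chord is in root position.
A triad in root position is figured 5/3, conventionally abbreviated (no figures — root-position triad).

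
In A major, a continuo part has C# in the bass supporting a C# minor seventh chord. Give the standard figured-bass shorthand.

C# is the root of C# minor seventh, so the chord is in root position.
A seventh chord in root position is figured 7/5/3, conventionally abbreviated 7.

7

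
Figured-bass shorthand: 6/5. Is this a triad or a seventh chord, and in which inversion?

seventh chord, first inversion

6/5 is shorthand for 6/5/3.
Intervals of 6/5/3 above the bass form a seventh chord; the bass is the third, so this is first inversion.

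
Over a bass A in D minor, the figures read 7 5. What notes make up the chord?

The written figures 7 5 are shorthand for 7/5/3: the 3 is implied.
A third above A in this key is C.
A fifth above A in this key is E.
A seventh above A in this key is G.
Together with the bass A, this spells A minor seventh in root position.

A, C, E, G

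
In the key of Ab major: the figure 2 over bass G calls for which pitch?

Counting 1 letter step above G lands on A; in Ab major, that letter is Ab.

Ab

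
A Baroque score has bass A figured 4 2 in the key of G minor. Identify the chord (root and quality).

Bb major seventh

The figures 4 2 indicate a seventh chord in third inversion.
In third inversion the root lies a second above the bass: a second above A in G minor is Bb.
The chord tones are A, Bb, D, F, giving Bb major seventh.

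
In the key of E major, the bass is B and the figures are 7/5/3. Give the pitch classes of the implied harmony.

B, D#, F#, A

A third above B in this key is D#.
A fifth above B in this key is F#.
A seventh above B in this key is A.
Together with the bass B, this spells B dominant seventh in root position.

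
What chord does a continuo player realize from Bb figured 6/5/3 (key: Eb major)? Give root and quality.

The figures 6/5/3 indicate a seventh chord in first inversion.
In first inversion the root lies a sixth above the bass: a sixth above Bb in Eb major is G.
The chord tones are Bb, D, F, G, giving G minor seventh.

G minor seventh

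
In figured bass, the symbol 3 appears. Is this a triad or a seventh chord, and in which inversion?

3 is shorthand for 5/3.
Intervals of 5/3 above the bass form a triad; the bass is the root, so this is root position.

triad, root position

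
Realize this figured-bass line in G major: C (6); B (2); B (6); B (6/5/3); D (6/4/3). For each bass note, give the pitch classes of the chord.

C (6/3): C, E, A.
B (6/4/2): B, C, E, G.
B (6/3): B, D, G.
B (6/5/3): B, D, F#, G.
D (6/4/3): D, F#, G, B.

C, E, A | B, C, E, G | B, D, G | B, D, F#, G | D, F#, G, B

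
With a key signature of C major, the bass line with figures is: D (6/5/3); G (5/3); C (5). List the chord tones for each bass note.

D, F, A, B | G, B, D | C, E, G

D (6/5/3): D, F, A, B.
G (5/3): G, B, D.
C (5/3): C, E, G.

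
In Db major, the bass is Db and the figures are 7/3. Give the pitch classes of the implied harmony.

The written figures 7/3 are shorthand for 7/5/3: the 5 is implied.
A third above Db in this key is F.
A fifth above Db in this key is Ab.
A seventh above Db in this key is C.
Together with the bass Db, this spells Db major seventh in root position.

Db, F, Ab, C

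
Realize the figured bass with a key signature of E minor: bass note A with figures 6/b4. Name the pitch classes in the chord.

A, Db, F#

A fourth above A in this key is D, lowered to Db by the flat.
A sixth above A in this key is F#.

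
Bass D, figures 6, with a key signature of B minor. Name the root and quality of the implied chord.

B minor

The figures 6 indicate a triad in first inversion.
In first inversion the root lies a sixth above the bass: a sixth above D in B minor is B.
The chord tones are D, F#, B, giving B minor.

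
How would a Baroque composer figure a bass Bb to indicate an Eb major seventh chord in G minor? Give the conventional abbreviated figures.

Bb is the fifth of Eb major seventh, so the chord is in second inversion.
A seventh chord in second inversion is figured 6/4/3, conventionally abbreviated 4/3.

4/3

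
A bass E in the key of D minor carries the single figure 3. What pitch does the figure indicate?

G

Counting 2 letter steps above E lands on G; in D minor, that letter is G.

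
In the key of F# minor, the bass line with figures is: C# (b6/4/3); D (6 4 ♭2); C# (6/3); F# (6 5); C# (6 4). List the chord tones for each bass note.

C#, E, F#, Ab | D, Eb, G#, B | C#, E, A | F#, A, C#, D | C#, F#, A

C# (b6/4/3): C#, E, F#, Ab.
D (6/4/b2): D, Eb, G#, B.
C# (6/3): C#, E, A.
F# (6/5/3): F#, A, C#, D.
C# (6/4): C#, F#, A.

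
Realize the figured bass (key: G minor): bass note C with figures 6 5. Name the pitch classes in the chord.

The written figures 6 5 are shorthand for 6/5/3: the 3 is implied.
A third above C in this key is Eb.
A fifth above C in this key is G.
A sixth above C in this key is A.
Together with the bass C, this spells A half-diminished seventh in first inversion.

C, Eb, G, A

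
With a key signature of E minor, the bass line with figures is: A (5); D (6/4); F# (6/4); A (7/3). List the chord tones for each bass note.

A, C, E | D, G, B | F#, B, D | A, C, E, G

A (5/3): A, C, E.
D (6/4): D, G, B.
F# (6/4): F#, B, D.
A (7/5/3): A, C, E, G.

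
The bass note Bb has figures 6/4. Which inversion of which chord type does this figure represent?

triad, second inversion

Intervals of 6/4 above the bass form a triad; the bass is the fifth, so this is second inversion.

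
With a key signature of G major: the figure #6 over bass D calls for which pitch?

Counting 5 letter steps above D lands on B; in G major, that letter is B.
The #6 figure raises it a semitone, giving B#.

B#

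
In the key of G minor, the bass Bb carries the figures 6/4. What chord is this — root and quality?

Eb major

The figures 6/4 indicate a triad in second inversion.
In second inversion the root lies a fourth above the bass: a fourth above Bb in G minor is Eb.
The chord tones are Bb, Eb, G, giving Eb major.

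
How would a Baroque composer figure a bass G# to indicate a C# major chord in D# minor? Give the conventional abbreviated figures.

G# is the fifth of C# major, so the chord is in second inversion.
A triad in second inversion is figured 6/4, conventionally abbreviated 6/4.

6/4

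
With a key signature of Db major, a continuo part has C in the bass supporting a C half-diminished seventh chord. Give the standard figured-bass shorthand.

7

C is the root of C half-diminished seventh, so the chord is in root position.
A seventh chord in root position is figured 7/5/3, conventionally abbreviated 7.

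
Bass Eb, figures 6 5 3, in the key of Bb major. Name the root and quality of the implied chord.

C minor seventh

The figures 6 5 3 indicate a seventh chord in first inversion.
In first inversion the root lies a sixth above the bass: a sixth above Eb in Bb major is C.
The chord tones are Eb, G, Bb, C, giving C minor seventh.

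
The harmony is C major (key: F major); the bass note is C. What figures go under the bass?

no figures

C is the root of C major, so the chord is in root position.
A triad in root position is figured 5/3, conventionally abbreviated (no figures — root-position triad).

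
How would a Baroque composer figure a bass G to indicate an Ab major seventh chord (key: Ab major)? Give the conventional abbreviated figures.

G is the seventh of Ab major seventh, so the chord is in third inversion.
A seventh chord in third inversion is figured 6/4/2, conventionally abbreviated 4/2.

4/2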